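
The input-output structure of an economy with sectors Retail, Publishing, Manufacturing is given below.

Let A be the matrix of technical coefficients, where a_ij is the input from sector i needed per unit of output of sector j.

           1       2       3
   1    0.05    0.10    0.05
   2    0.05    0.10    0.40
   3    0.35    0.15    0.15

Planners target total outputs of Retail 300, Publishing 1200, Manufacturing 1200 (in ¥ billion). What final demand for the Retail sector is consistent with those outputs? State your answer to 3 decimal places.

I − A =
  [   0.95    -0.10    -0.05]
  [  -0.05     0.90    -0.40]
  [  -0.35    -0.15     0.85]
d = (I − A) x:
  d_1 = (+0.95)·300 + (-0.10)·1200 + (-0.05)·1200 = 105.000
  d_2 = (-0.05)·300 + (+0.90)·1200 + (-0.40)·1200 = 585.000
  d_3 = (-0.35)·300 + (-0.15)·1200 + (+0.85)·1200 = 735.000

d_1 = 105.000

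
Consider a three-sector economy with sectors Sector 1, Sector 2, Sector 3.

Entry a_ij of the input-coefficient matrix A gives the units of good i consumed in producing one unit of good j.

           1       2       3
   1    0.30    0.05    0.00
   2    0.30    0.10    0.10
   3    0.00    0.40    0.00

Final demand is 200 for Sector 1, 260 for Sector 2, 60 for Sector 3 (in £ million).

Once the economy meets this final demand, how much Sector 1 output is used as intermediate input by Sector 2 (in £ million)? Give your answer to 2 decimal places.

I − A =
  [   0.70    -0.05     0.00]
  [  -0.30     0.90    -0.10]
  [   0.00    -0.40     1.00]
Cofactors of I−A, C_ij = (−1)^(i+j)·(minor ij) (rows/columns in the sector order above):
  C_11 = (0.90)(1.00) − (-0.10)(-0.40) = 0.8600
  C_12 = −[(-0.30)(1.00) − (-0.10)(0.00)] = 0.3000
  C_13 = (-0.30)(-0.40) − (0.90)(0.00) = 0.1200
  C_21 = −[(-0.05)(1.00) − (0.00)(-0.40)] = 0.0500
  C_22 = (0.70)(1.00) − (0.00)(0.00) = 0.7000
  C_23 = −[(0.70)(-0.40) − (-0.05)(0.00)] = 0.2800
  C_31 = (-0.05)(-0.10) − (0.00)(0.90) = 0.0050
  C_32 = −[(0.70)(-0.10) − (0.00)(-0.30)] = 0.0700
  C_33 = (0.70)(0.90) − (-0.05)(-0.30) = 0.6150
det(I−A) = Σ_j (I−A)_1j·C_1j = (0.70)(0.8600) + (-0.05)(0.3000) + (0.00)(0.1200) = 0.5870
adj(I−A) = Cᵀ =
  [ 0.8600   0.0500   0.0050]
  [ 0.3000   0.7000   0.0700]
  [ 0.1200   0.2800   0.6150]
(I − A)⁻¹ = adj(I−A) / det(I−A) ≈
  [   1.4651     0.0852     0.0085]
  [   0.5111     1.1925     0.1193]
  [   0.2044     0.4770     1.0477]
First solve x = (I − A)⁻¹ d = adj(I−A)·d / det(I−A); in particular x_2 = (0.3000·200 + 0.7000·260 + 0.0700·60) / 0.5870 = 246.20 / 0.5870 ≈ 419.4208.
Intermediate flow from 1 to 2: z_12 = a_12 · x_2 = 0.05 × 246.20 / 0.5870 = 12.31 / 0.5870 ≈ 20.97.

z_12 = 20.97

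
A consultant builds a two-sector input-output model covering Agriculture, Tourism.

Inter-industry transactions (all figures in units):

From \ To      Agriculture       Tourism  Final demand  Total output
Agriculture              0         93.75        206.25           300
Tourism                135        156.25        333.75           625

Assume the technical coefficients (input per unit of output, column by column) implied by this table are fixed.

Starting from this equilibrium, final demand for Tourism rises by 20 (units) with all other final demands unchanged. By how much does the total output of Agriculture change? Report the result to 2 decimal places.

Δx_A = 4.40

Technical coefficients a_ij = z_ij / X_j:
  a_AA = 0/300 = 0.00, a_TA = 135/300 = 0.45
  a_AT = 93.75/625 = 0.15, a_TT = 156.25/625 = 0.25
I − A =
  [   1.00    -0.15]
  [  -0.45     0.75]
det(I−A) = (1.00)(0.75) − (-0.15)(-0.45) = 0.6825
adj(I−A) = [[0.75, 0.15], [0.45, 1.00]]
(I − A)⁻¹ = adj(I−A) / det(I−A) ≈
  [   1.0989     0.2198]
  [   0.6593     1.4652]
Δx = (I − A)⁻¹ Δd with Δd having +20 in the Tourism component and 0 elsewhere.
So Δx_A = L_AT · (+20), where L_AT = adj(I−A)_AT / det(I−A) = 0.15 / 0.6825.
Δx_A = 0.15 × (+20) / 0.6825 = 3.00 / 0.6825 ≈ 4.40.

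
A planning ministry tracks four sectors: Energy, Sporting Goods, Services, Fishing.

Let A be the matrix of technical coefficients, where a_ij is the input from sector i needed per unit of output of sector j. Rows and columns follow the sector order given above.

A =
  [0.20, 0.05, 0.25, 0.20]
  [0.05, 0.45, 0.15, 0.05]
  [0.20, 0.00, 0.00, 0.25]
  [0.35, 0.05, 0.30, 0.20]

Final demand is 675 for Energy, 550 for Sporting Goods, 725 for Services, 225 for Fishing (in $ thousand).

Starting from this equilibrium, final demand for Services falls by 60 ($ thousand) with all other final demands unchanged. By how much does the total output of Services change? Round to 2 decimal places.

Δx_3 = -80.09

I − A =
  [   0.80    -0.05    -0.25    -0.20]
  [  -0.05     0.55    -0.15    -0.05]
  [  -0.20     0.00     1.00    -0.25]
  [  -0.35    -0.05    -0.30     0.80]
Compute the cofactors C_ij = (−1)^(i+j)·(3×3 minor ij) of I−A; the adjugate is their transpose:
adj(I−A) = Cᵀ =
  [ 0.394375   0.049375   0.150625   0.148750]
  [ 0.093875   0.436125   0.114875   0.086625]
  [ 0.136250   0.024375   0.308125   0.131875]
  [ 0.229500   0.058000   0.188625   0.408500]
det(I−A) = Σ_j (I−A)_1j·C_1j = (0.80)(0.394375) + (-0.05)(0.093875) + (-0.25)(0.136250) + (-0.20)(0.229500) = 0.23084375
(I − A)⁻¹ = adj(I−A) / det(I−A) ≈
  [   1.7084     0.2139     0.6525     0.6444]
  [   0.4067     1.8893     0.4976     0.3753]
  [   0.5902     0.1056     1.3348     0.5713]
  [   0.9942     0.2513     0.8171     1.7696]
Δx = (I − A)⁻¹ Δd with Δd having -60 in the Services component and 0 elsewhere.
So Δx_3 = L_33 · (-60), where L_33 = adj(I−A)_33 / det(I−A) = 0.308125 / 0.23084375.
Δx_3 = 0.308125 × (-60) / 0.23084375 = -18.4875 / 0.23084375 ≈ -80.09.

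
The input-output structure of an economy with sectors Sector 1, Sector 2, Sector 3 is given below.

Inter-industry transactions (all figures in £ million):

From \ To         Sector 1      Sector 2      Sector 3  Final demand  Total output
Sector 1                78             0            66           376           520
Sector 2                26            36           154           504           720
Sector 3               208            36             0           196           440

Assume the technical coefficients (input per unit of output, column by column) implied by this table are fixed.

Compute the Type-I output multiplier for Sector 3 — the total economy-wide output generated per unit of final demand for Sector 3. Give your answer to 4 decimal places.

Technical coefficients a_ij = z_ij / X_j:
  a_11 = 78/520 = 0.15, a_21 = 26/520 = 0.05, a_31 = 208/520 = 0.40
  a_12 = 0/720 = 0.00, a_22 = 36/720 = 0.05, a_32 = 36/720 = 0.05
  a_13 = 66/440 = 0.15, a_23 = 154/440 = 0.35, a_33 = 0/440 = 0.00
I − A =
  [   0.85     0.00    -0.15]
  [  -0.05     0.95    -0.35]
  [  -0.40    -0.05     1.00]
Cofactors of I−A, C_ij = (−1)^(i+j)·(minor ij) (rows/columns in the sector order above):
  C_11 = (0.95)(1.00) − (-0.35)(-0.05) = 0.9325
  C_12 = −[(-0.05)(1.00) − (-0.35)(-0.40)] = 0.1900
  C_13 = (-0.05)(-0.05) − (0.95)(-0.40) = 0.3825
  C_21 = −[(0.00)(1.00) − (-0.15)(-0.05)] = 0.0075
  C_22 = (0.85)(1.00) − (-0.15)(-0.40) = 0.7900
  C_23 = −[(0.85)(-0.05) − (0.00)(-0.40)] = 0.0425
  C_31 = (0.00)(-0.35) − (-0.15)(0.95) = 0.1425
  C_32 = −[(0.85)(-0.35) − (-0.15)(-0.05)] = 0.3050
  C_33 = (0.85)(0.95) − (0.00)(-0.05) = 0.8075
det(I−A) = Σ_j (I−A)_1j·C_1j = (0.85)(0.9325) + (0.00)(0.1900) + (-0.15)(0.3825) = 0.73525
adj(I−A) = Cᵀ =
  [ 0.9325   0.0075   0.1425]
  [ 0.1900   0.7900   0.3050]
  [ 0.3825   0.0425   0.8075]
(I − A)⁻¹ = adj(I−A) / det(I−A) ≈
  [   1.26828     0.01020     0.19381]
  [   0.25842     1.07446     0.41482]
  [   0.52023     0.05780     1.09827]
The output multiplier for sector j is the column-j sum of the Leontief inverse (I − A)⁻¹ = adj(I−A) / det(I−A).
Column 3 of adj(I−A): (0.1425, 0.3050, 0.8075); det(I−A) = 0.73525.
m_3 = (0.1425 + 0.3050 + 0.8075) / 0.73525 = 1.255 / 0.73525 ≈ 1.7069.

m_3 = 1.7069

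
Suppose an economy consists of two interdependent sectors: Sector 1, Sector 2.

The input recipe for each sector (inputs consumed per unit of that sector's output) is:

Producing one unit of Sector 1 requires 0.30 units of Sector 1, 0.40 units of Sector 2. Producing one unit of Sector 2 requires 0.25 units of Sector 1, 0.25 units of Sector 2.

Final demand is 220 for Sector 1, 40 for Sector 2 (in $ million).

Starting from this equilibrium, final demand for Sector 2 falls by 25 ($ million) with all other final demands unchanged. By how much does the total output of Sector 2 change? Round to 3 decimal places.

Δx_2 = -41.176

I − A =
  [   0.70    -0.25]
  [  -0.40     0.75]
det(I−A) = (0.70)(0.75) − (-0.25)(-0.40) = 0.4250
adj(I−A) = [[0.75, 0.25], [0.40, 0.70]]
(I − A)⁻¹ = adj(I−A) / det(I−A) ≈
  [   1.7647     0.5882]
  [   0.9412     1.6471]
Δx = (I − A)⁻¹ Δd with Δd having -25 in the Sector 2 component and 0 elsewhere.
So Δx_2 = L_22 · (-25), where L_22 = adj(I−A)_22 / det(I−A) = 0.70 / 0.4250.
Δx_2 = 0.70 × (-25) / 0.4250 = -17.50 / 0.4250 ≈ -41.176.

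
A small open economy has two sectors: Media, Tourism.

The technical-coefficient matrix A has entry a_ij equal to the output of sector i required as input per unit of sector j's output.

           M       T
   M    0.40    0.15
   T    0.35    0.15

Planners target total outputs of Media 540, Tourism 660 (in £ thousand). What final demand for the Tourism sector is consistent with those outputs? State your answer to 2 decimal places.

I − A =
  [   0.60    -0.15]
  [  -0.35     0.85]
d = (I − A) x:
  d_M = (+0.60)·540 + (-0.15)·660 = 225.00
  d_T = (-0.35)·540 + (+0.85)·660 = 372.00

d_T = 372.00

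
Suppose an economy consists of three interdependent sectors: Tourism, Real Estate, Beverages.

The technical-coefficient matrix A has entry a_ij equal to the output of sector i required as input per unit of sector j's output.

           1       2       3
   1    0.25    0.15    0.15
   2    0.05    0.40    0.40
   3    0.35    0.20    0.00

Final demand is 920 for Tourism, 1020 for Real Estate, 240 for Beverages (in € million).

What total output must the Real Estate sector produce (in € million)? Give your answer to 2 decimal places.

x_2 = 2922.53

I − A =
  [   0.75    -0.15    -0.15]
  [  -0.05     0.60    -0.40]
  [  -0.35    -0.20     1.00]
Cofactors of I−A, C_ij = (−1)^(i+j)·(minor ij) (rows/columns in the sector order above):
  C_11 = (0.60)(1.00) − (-0.40)(-0.20) = 0.5200
  C_12 = −[(-0.05)(1.00) − (-0.40)(-0.35)] = 0.1900
  C_13 = (-0.05)(-0.20) − (0.60)(-0.35) = 0.2200
  C_21 = −[(-0.15)(1.00) − (-0.15)(-0.20)] = 0.1800
  C_22 = (0.75)(1.00) − (-0.15)(-0.35) = 0.6975
  C_23 = −[(0.75)(-0.20) − (-0.15)(-0.35)] = 0.2025
  C_31 = (-0.15)(-0.40) − (-0.15)(0.60) = 0.1500
  C_32 = −[(0.75)(-0.40) − (-0.15)(-0.05)] = 0.3075
  C_33 = (0.75)(0.60) − (-0.15)(-0.05) = 0.4425
det(I−A) = Σ_j (I−A)_1j·C_1j = (0.75)(0.5200) + (-0.15)(0.1900) + (-0.15)(0.2200) = 0.3285
adj(I−A) = Cᵀ =
  [ 0.5200   0.1800   0.1500]
  [ 0.1900   0.6975   0.3075]
  [ 0.2200   0.2025   0.4425]
(I − A)⁻¹ = adj(I−A) / det(I−A) ≈
  [   1.5830     0.5479     0.4566]
  [   0.5784     2.1233     0.9361]
  [   0.6697     0.6164     1.3470]
x = (I − A)⁻¹ d = adj(I−A)·d / det(I−A), with det(I−A) = 0.3285:
  x_1 = (0.5200·920 + 0.1800·1020 + 0.1500·240) / 0.3285 = 698.00 / 0.3285 ≈ 2124.81
  x_2 = (0.1900·920 + 0.6975·1020 + 0.3075·240) / 0.3285 = 960.05 / 0.3285 ≈ 2922.53
  x_3 = (0.2200·920 + 0.2025·1020 + 0.4425·240) / 0.3285 = 515.15 / 0.3285 ≈ 1568.19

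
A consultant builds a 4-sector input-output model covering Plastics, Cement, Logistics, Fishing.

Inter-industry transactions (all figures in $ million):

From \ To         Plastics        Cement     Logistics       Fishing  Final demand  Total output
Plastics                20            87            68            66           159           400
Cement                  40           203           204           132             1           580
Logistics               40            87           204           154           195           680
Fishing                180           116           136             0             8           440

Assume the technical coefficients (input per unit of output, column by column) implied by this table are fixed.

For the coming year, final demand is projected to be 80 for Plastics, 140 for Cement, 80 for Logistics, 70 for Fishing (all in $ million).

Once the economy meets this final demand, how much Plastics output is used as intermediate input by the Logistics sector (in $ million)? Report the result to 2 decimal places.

Technical coefficients a_ij = z_ij / X_j:
  a_PP = 20/400 = 0.05, a_CP = 40/400 = 0.10, a_LP = 40/400 = 0.10, a_FP = 180/400 = 0.45
  a_PC = 87/580 = 0.15, a_CC = 203/580 = 0.35, a_LC = 87/580 = 0.15, a_FC = 116/580 = 0.20
  a_PL = 68/680 = 0.10, a_CL = 204/680 = 0.30, a_LL = 204/680 = 0.30, a_FL = 136/680 = 0.20
  a_PF = 66/440 = 0.15, a_CF = 132/440 = 0.30, a_LF = 154/440 = 0.35, a_FF = 0/440 = 0.00
I − A =
  [   0.95    -0.15    -0.10    -0.15]
  [  -0.10     0.65    -0.30    -0.30]
  [  -0.10    -0.15     0.70    -0.35]
  [  -0.45    -0.20    -0.20     1.00]
Compute the cofactors C_ij = (−1)^(i+j)·(3×3 minor ij) of I−A; the adjugate is their transpose:
adj(I−A) = Cᵀ =
  [ 0.292500   0.142000   0.141500   0.136000]
  [ 0.240750   0.522500   0.348250   0.314750]
  [ 0.203625   0.240500   0.478375   0.270125]
  [ 0.220500   0.216500   0.229000   0.366500]
det(I−A) = Σ_j (I−A)_1j·C_1j = (0.95)(0.292500) + (-0.15)(0.240750) + (-0.10)(0.203625) + (-0.15)(0.220500) = 0.188325
(I − A)⁻¹ = adj(I−A) / det(I−A) ≈
  [   1.5532     0.7540     0.7514     0.7222]
  [   1.2784     2.7745     1.8492     1.6713]
  [   1.0812     1.2770     2.5402     1.4344]
  [   1.1708     1.1496     1.2160     1.9461]
First solve x = (I − A)⁻¹ d = adj(I−A)·d / det(I−A); in particular x_L = (0.203625·80 + 0.240500·140 + 0.478375·80 + 0.270125·70) / 0.188325 = 107.13875 / 0.188325 ≈ 568.9035.
Intermediate flow from P to L: z_PL = a_PL · x_L = 0.10 × 107.13875 / 0.188325 = 10.713875 / 0.188325 ≈ 56.89.

z_PL = 56.89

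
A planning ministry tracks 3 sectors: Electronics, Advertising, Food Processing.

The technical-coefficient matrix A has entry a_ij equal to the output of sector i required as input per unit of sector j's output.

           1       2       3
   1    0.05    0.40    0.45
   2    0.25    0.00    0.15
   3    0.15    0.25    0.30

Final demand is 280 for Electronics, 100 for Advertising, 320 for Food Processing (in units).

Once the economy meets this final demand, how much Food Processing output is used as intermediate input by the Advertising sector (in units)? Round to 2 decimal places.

I − A =
  [   0.95    -0.40    -0.45]
  [  -0.25     1.00    -0.15]
  [  -0.15    -0.25     0.70]
Cofactors of I−A, C_ij = (−1)^(i+j)·(minor ij) (rows/columns in the sector order above):
  C_11 = (1.00)(0.70) − (-0.15)(-0.25) = 0.6625
  C_12 = −[(-0.25)(0.70) − (-0.15)(-0.15)] = 0.1975
  C_13 = (-0.25)(-0.25) − (1.00)(-0.15) = 0.2125
  C_21 = −[(-0.40)(0.70) − (-0.45)(-0.25)] = 0.3925
  C_22 = (0.95)(0.70) − (-0.45)(-0.15) = 0.5975
  C_23 = −[(0.95)(-0.25) − (-0.40)(-0.15)] = 0.2975
  C_31 = (-0.40)(-0.15) − (-0.45)(1.00) = 0.5100
  C_32 = −[(0.95)(-0.15) − (-0.45)(-0.25)] = 0.2550
  C_33 = (0.95)(1.00) − (-0.40)(-0.25) = 0.8500
det(I−A) = Σ_j (I−A)_1j·C_1j = (0.95)(0.6625) + (-0.40)(0.1975) + (-0.45)(0.2125) = 0.45475
adj(I−A) = Cᵀ =
  [ 0.6625   0.3925   0.5100]
  [ 0.1975   0.5975   0.2550]
  [ 0.2125   0.2975   0.8500]
(I − A)⁻¹ = adj(I−A) / det(I−A) ≈
  [   1.4568     0.8631     1.1215]
  [   0.4343     1.3139     0.5607]
  [   0.4673     0.6542     1.8692]
First solve x = (I − A)⁻¹ d = adj(I−A)·d / det(I−A); in particular x_2 = (0.1975·280 + 0.5975·100 + 0.2550·320) / 0.45475 = 196.65 / 0.45475 ≈ 432.4354.
Intermediate flow from 3 to 2: z_32 = a_32 · x_2 = 0.25 × 196.65 / 0.45475 = 49.1625 / 0.45475 ≈ 108.11.

z_32 = 108.11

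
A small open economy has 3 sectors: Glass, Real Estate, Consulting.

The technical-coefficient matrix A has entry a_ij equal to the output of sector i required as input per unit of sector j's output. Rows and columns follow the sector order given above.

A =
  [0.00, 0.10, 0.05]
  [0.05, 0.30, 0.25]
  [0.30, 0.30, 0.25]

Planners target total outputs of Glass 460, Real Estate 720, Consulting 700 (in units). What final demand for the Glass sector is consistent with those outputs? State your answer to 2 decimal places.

d_G = 353.00

I − A =
  [   1.00    -0.10    -0.05]
  [  -0.05     0.70    -0.25]
  [  -0.30    -0.30     0.75]
d = (I − A) x:
  d_G = (+1.00)·460 + (-0.10)·720 + (-0.05)·700 = 353.00
  d_R = (-0.05)·460 + (+0.70)·720 + (-0.25)·700 = 306.00
  d_C = (-0.30)·460 + (-0.30)·720 + (+0.75)·700 = 171.00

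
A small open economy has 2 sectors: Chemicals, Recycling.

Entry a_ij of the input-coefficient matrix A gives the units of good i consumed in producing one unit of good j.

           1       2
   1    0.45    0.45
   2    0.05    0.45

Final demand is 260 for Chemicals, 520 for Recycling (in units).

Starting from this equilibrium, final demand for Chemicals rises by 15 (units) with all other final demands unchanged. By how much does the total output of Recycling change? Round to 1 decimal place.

Δx_2 = 2.7

I − A =
  [   0.55    -0.45]
  [  -0.05     0.55]
det(I−A) = (0.55)(0.55) − (-0.45)(-0.05) = 0.2800
adj(I−A) = [[0.55, 0.45], [0.05, 0.55]]
(I − A)⁻¹ = adj(I−A) / det(I−A) ≈
  [   1.9643     1.6071]
  [   0.1786     1.9643]
Δx = (I − A)⁻¹ Δd with Δd having +15 in the Chemicals component and 0 elsewhere.
So Δx_2 = L_21 · (+15), where L_21 = adj(I−A)_21 / det(I−A) = 0.05 / 0.2800.
Δx_2 = 0.05 × (+15) / 0.2800 = 0.75 / 0.2800 ≈ 2.7.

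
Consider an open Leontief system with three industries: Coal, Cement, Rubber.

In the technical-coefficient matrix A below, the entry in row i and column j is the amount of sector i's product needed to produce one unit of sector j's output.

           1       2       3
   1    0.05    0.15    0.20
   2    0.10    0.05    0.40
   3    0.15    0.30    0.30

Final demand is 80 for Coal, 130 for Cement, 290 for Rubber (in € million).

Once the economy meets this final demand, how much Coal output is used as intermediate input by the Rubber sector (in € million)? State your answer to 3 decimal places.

z_13 = 134.189

I − A =
  [   0.95    -0.15    -0.20]
  [  -0.10     0.95    -0.40]
  [  -0.15    -0.30     0.70]
Cofactors of I−A, C_ij = (−1)^(i+j)·(minor ij) (rows/columns in the sector order above):
  C_11 = (0.95)(0.70) − (-0.40)(-0.30) = 0.5450
  C_12 = −[(-0.10)(0.70) − (-0.40)(-0.15)] = 0.1300
  C_13 = (-0.10)(-0.30) − (0.95)(-0.15) = 0.1725
  C_21 = −[(-0.15)(0.70) − (-0.20)(-0.30)] = 0.1650
  C_22 = (0.95)(0.70) − (-0.20)(-0.15) = 0.6350
  C_23 = −[(0.95)(-0.30) − (-0.15)(-0.15)] = 0.3075
  C_31 = (-0.15)(-0.40) − (-0.20)(0.95) = 0.2500
  C_32 = −[(0.95)(-0.40) − (-0.20)(-0.10)] = 0.4000
  C_33 = (0.95)(0.95) − (-0.15)(-0.10) = 0.8875
det(I−A) = Σ_j (I−A)_1j·C_1j = (0.95)(0.5450) + (-0.15)(0.1300) + (-0.20)(0.1725) = 0.46375
adj(I−A) = Cᵀ =
  [ 0.5450   0.1650   0.2500]
  [ 0.1300   0.6350   0.4000]
  [ 0.1725   0.3075   0.8875]
(I − A)⁻¹ = adj(I−A) / det(I−A) ≈
  [   1.1752     0.3558     0.5391]
  [   0.2803     1.3693     0.8625]
  [   0.3720     0.6631     1.9137]
First solve x = (I − A)⁻¹ d = adj(I−A)·d / det(I−A); in particular x_3 = (0.1725·80 + 0.3075·130 + 0.8875·290) / 0.46375 = 311.15 / 0.46375 ≈ 670.94340.
Intermediate flow from 1 to 3: z_13 = a_13 · x_3 = 0.20 × 311.15 / 0.46375 = 62.23 / 0.46375 ≈ 134.189.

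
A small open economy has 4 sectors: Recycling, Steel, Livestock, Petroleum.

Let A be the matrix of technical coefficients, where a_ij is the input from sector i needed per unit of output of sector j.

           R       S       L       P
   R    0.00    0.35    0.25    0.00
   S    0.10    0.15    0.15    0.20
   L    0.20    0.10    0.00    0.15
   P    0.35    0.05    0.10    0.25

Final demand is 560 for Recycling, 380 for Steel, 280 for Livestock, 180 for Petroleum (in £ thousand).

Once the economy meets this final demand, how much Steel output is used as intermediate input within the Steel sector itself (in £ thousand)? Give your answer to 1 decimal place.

I − A =
  [   1.00    -0.35    -0.25     0.00]
  [  -0.10     0.85    -0.15    -0.20]
  [  -0.20    -0.10     1.00    -0.15]
  [  -0.35    -0.05    -0.10     0.75]
Compute the cofactors C_ij = (−1)^(i+j)·(3×3 minor ij) of I−A; the adjugate is their transpose:
adj(I−A) = Cᵀ =
  [ 0.600375   0.277875   0.203250   0.114750]
  [ 0.177875   0.684375   0.168750   0.216250]
  [ 0.185375   0.153375   0.576750   0.156250]
  [ 0.316750   0.195750   0.183000   0.744500]
det(I−A) = Σ_j (I−A)_1j·C_1j = (1.00)(0.600375) + (-0.35)(0.177875) + (-0.25)(0.185375) + (0.00)(0.316750) = 0.491775
(I − A)⁻¹ = adj(I−A) / det(I−A) ≈
  [   1.2208     0.5650     0.4133     0.2333]
  [   0.3617     1.3916     0.3431     0.4397]
  [   0.3770     0.3119     1.1728     0.3177]
  [   0.6441     0.3980     0.3721     1.5139]
First solve x = (I − A)⁻¹ d = adj(I−A)·d / det(I−A); in particular x_S = (0.177875·560 + 0.684375·380 + 0.168750·280 + 0.216250·180) / 0.491775 = 445.8475 / 0.491775 ≈ 906.609.
Intermediate flow from S to S: z_SS = a_SS · x_S = 0.15 × 445.8475 / 0.491775 = 66.877125 / 0.491775 ≈ 136.0.

z_SS = 136.0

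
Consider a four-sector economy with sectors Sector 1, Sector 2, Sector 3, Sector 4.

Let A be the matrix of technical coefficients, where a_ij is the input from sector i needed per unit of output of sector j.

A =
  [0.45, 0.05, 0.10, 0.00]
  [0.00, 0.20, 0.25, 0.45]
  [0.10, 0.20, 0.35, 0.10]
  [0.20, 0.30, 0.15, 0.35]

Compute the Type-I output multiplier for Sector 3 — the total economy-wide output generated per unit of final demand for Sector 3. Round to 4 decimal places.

I − A =
  [   0.55    -0.05    -0.10     0.00]
  [   0.00     0.80    -0.25    -0.45]
  [  -0.10    -0.20     0.65    -0.10]
  [  -0.20    -0.30    -0.15     0.65]
Compute the cofactors C_ij = (−1)^(i+j)·(3×3 minor ij) of I−A; the adjugate is their transpose:
adj(I−A) = Cᵀ =
  [ 0.184750   0.036375   0.050000   0.032875]
  [ 0.086500   0.215625   0.135500   0.170125]
  [ 0.072500   0.092250   0.207250   0.095750]
  [ 0.113500   0.132000   0.125750   0.249250]
det(I−A) = Σ_j (I−A)_1j·C_1j = (0.55)(0.184750) + (-0.05)(0.086500) + (-0.10)(0.072500) + (0.00)(0.113500) = 0.0900375
(I − A)⁻¹ = adj(I−A) / det(I−A) ≈
  [   2.05192     0.40400     0.55532     0.36513]
  [   0.96071     2.39484     1.50493     1.88949]
  [   0.80522     1.02457     2.30182     1.06345]
  [   1.26059     1.46606     1.39664     2.76829]
The output multiplier for sector j is the column-j sum of the Leontief inverse (I − A)⁻¹ = adj(I−A) / det(I−A).
Column 3 of adj(I−A): (0.050000, 0.135500, 0.207250, 0.125750); det(I−A) = 0.0900375.
m_3 = (0.050000 + 0.135500 + 0.207250 + 0.125750) / 0.0900375 = 0.5185 / 0.0900375 ≈ 5.7587.

m_3 = 5.7587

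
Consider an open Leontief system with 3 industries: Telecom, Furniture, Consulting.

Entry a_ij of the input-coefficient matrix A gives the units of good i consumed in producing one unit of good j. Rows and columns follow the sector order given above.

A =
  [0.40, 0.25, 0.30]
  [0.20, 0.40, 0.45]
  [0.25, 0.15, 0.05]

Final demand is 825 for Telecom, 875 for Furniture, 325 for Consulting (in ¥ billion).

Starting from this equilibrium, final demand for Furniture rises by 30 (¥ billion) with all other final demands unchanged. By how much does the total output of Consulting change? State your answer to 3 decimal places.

I − A =
  [   0.60    -0.25    -0.30]
  [  -0.20     0.60    -0.45]
  [  -0.25    -0.15     0.95]
Cofactors of I−A, C_ij = (−1)^(i+j)·(minor ij) (rows/columns in the sector order above):
  C_11 = (0.60)(0.95) − (-0.45)(-0.15) = 0.5025
  C_12 = −[(-0.20)(0.95) − (-0.45)(-0.25)] = 0.3025
  C_13 = (-0.20)(-0.15) − (0.60)(-0.25) = 0.1800
  C_21 = −[(-0.25)(0.95) − (-0.30)(-0.15)] = 0.2825
  C_22 = (0.60)(0.95) − (-0.30)(-0.25) = 0.4950
  C_23 = −[(0.60)(-0.15) − (-0.25)(-0.25)] = 0.1525
  C_31 = (-0.25)(-0.45) − (-0.30)(0.60) = 0.2925
  C_32 = −[(0.60)(-0.45) − (-0.30)(-0.20)] = 0.3300
  C_33 = (0.60)(0.60) − (-0.25)(-0.20) = 0.3100
det(I−A) = Σ_j (I−A)_1j·C_1j = (0.60)(0.5025) + (-0.25)(0.3025) + (-0.30)(0.1800) = 0.171875
adj(I−A) = Cᵀ =
  [ 0.5025   0.2825   0.2925]
  [ 0.3025   0.4950   0.3300]
  [ 0.1800   0.1525   0.3100]
(I − A)⁻¹ = adj(I−A) / det(I−A) ≈
  [   2.9236     1.6436     1.7018]
  [   1.7600     2.8800     1.9200]
  [   1.0473     0.8873     1.8036]
Δx = (I − A)⁻¹ Δd with Δd having +30 in the Furniture component and 0 elsewhere.
So Δx_C = L_CF · (+30), where L_CF = adj(I−A)_CF / det(I−A) = 0.1525 / 0.171875.
Δx_C = 0.1525 × (+30) / 0.171875 = 4.575 / 0.171875 ≈ 26.618.

Δx_C = 26.618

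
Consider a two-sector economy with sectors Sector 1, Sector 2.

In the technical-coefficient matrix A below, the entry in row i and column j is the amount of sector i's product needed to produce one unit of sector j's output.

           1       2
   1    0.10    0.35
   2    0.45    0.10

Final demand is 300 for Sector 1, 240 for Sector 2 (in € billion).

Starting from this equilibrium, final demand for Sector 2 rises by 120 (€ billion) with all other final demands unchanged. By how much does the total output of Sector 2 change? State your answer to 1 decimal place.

Δx_2 = 165.5

I − A =
  [   0.90    -0.35]
  [  -0.45     0.90]
det(I−A) = (0.90)(0.90) − (-0.35)(-0.45) = 0.6525
adj(I−A) = [[0.90, 0.35], [0.45, 0.90]]
(I − A)⁻¹ = adj(I−A) / det(I−A) ≈
  [   1.3793     0.5364]
  [   0.6897     1.3793]
Δx = (I − A)⁻¹ Δd with Δd having +120 in the Sector 2 component and 0 elsewhere.
So Δx_2 = L_22 · (+120), where L_22 = adj(I−A)_22 / det(I−A) = 0.90 / 0.6525.
Δx_2 = 0.90 × (+120) / 0.6525 = 108.00 / 0.6525 ≈ 165.5.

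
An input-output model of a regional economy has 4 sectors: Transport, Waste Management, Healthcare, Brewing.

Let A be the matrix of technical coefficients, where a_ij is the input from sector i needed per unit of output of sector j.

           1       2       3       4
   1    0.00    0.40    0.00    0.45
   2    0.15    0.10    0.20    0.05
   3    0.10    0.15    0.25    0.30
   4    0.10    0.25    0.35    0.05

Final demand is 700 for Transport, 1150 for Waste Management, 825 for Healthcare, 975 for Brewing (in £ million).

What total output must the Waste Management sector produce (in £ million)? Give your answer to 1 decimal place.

x_2 = 2791.1

I − A =
  [   1.00    -0.40     0.00    -0.45]
  [  -0.15     0.90    -0.20    -0.05]
  [  -0.10    -0.15     0.75    -0.30]
  [  -0.10    -0.25    -0.35     0.95]
Compute the cofactors C_ij = (−1)^(i+j)·(3×3 minor ij) of I−A; the adjugate is their transpose:
adj(I−A) = Cᵀ =
  [ 0.491250   0.351000   0.247250   0.329250]
  [ 0.121625   0.558000   0.222125   0.157125]
  [ 0.144625   0.272000   0.726125   0.312125]
  [ 0.137000   0.284000   0.352000   0.592000]
det(I−A) = Σ_j (I−A)_1j·C_1j = (1.00)(0.491250) + (-0.40)(0.121625) + (0.00)(0.144625) + (-0.45)(0.137000) = 0.38095
(I − A)⁻¹ = adj(I−A) / det(I−A) ≈
  [   1.2895     0.9214     0.6490     0.8643]
  [   0.3193     1.4648     0.5831     0.4125]
  [   0.3796     0.7140     1.9061     0.8193]
  [   0.3596     0.7455     0.9240     1.5540]
x = (I − A)⁻¹ d = adj(I−A)·d / det(I−A), with det(I−A) = 0.38095:
  x_1 = (0.491250·700 + 0.351000·1150 + 0.247250·825 + 0.329250·975) / 0.38095 = 1272.525 / 0.38095 ≈ 3340.4
  x_2 = (0.121625·700 + 0.558000·1150 + 0.222125·825 + 0.157125·975) / 0.38095 = 1063.2875 / 0.38095 ≈ 2791.1
  x_3 = (0.144625·700 + 0.272000·1150 + 0.726125·825 + 0.312125·975) / 0.38095 = 1317.4125 / 0.38095 ≈ 3458.2
  x_4 = (0.137000·700 + 0.284000·1150 + 0.352000·825 + 0.592000·975) / 0.38095 = 1290.10 / 0.38095 ≈ 3386.5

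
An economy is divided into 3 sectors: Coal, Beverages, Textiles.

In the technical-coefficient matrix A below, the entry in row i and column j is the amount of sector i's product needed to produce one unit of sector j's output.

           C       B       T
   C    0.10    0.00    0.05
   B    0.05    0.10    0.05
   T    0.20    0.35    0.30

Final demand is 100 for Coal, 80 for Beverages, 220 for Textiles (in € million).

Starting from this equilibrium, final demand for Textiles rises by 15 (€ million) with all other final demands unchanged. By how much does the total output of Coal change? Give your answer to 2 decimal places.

I − A =
  [   0.90     0.00    -0.05]
  [  -0.05     0.90    -0.05]
  [  -0.20    -0.35     0.70]
Cofactors of I−A, C_ij = (−1)^(i+j)·(minor ij) (rows/columns in the sector order above):
  C_11 = (0.90)(0.70) − (-0.05)(-0.35) = 0.6125
  C_12 = −[(-0.05)(0.70) − (-0.05)(-0.20)] = 0.0450
  C_13 = (-0.05)(-0.35) − (0.90)(-0.20) = 0.1975
  C_21 = −[(0.00)(0.70) − (-0.05)(-0.35)] = 0.0175
  C_22 = (0.90)(0.70) − (-0.05)(-0.20) = 0.6200
  C_23 = −[(0.90)(-0.35) − (0.00)(-0.20)] = 0.3150
  C_31 = (0.00)(-0.05) − (-0.05)(0.90) = 0.0450
  C_32 = −[(0.90)(-0.05) − (-0.05)(-0.05)] = 0.0475
  C_33 = (0.90)(0.90) − (0.00)(-0.05) = 0.8100
det(I−A) = Σ_j (I−A)_1j·C_1j = (0.90)(0.6125) + (0.00)(0.0450) + (-0.05)(0.1975) = 0.541375
adj(I−A) = Cᵀ =
  [ 0.6125   0.0175   0.0450]
  [ 0.0450   0.6200   0.0475]
  [ 0.1975   0.3150   0.8100]
(I − A)⁻¹ = adj(I−A) / det(I−A) ≈
  [   1.1314     0.0323     0.0831]
  [   0.0831     1.1452     0.0877]
  [   0.3648     0.5819     1.4962]
Δx = (I − A)⁻¹ Δd with Δd having +15 in the Textiles component and 0 elsewhere.
So Δx_C = L_CT · (+15), where L_CT = adj(I−A)_CT / det(I−A) = 0.0450 / 0.541375.
Δx_C = 0.0450 × (+15) / 0.541375 = 0.675 / 0.541375 ≈ 1.25.

Δx_C = 1.25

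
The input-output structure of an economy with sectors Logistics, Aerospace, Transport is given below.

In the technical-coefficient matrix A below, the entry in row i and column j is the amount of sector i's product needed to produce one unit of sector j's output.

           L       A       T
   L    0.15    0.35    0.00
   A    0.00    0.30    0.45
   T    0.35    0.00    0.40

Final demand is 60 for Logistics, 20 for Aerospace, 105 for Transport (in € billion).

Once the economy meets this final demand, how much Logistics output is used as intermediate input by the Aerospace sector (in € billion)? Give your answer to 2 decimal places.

I − A =
  [   0.85    -0.35     0.00]
  [   0.00     0.70    -0.45]
  [  -0.35     0.00     0.60]
Cofactors of I−A, C_ij = (−1)^(i+j)·(minor ij) (rows/columns in the sector order above):
  C_11 = (0.70)(0.60) − (-0.45)(0.00) = 0.4200
  C_12 = −[(0.00)(0.60) − (-0.45)(-0.35)] = 0.1575
  C_13 = (0.00)(0.00) − (0.70)(-0.35) = 0.2450
  C_21 = −[(-0.35)(0.60) − (0.00)(0.00)] = 0.2100
  C_22 = (0.85)(0.60) − (0.00)(-0.35) = 0.5100
  C_23 = −[(0.85)(0.00) − (-0.35)(-0.35)] = 0.1225
  C_31 = (-0.35)(-0.45) − (0.00)(0.70) = 0.1575
  C_32 = −[(0.85)(-0.45) − (0.00)(0.00)] = 0.3825
  C_33 = (0.85)(0.70) − (-0.35)(0.00) = 0.5950
det(I−A) = Σ_j (I−A)_1j·C_1j = (0.85)(0.4200) + (-0.35)(0.1575) + (0.00)(0.2450) = 0.301875
adj(I−A) = Cᵀ =
  [ 0.4200   0.2100   0.1575]
  [ 0.1575   0.5100   0.3825]
  [ 0.2450   0.1225   0.5950]
(I − A)⁻¹ = adj(I−A) / det(I−A) ≈
  [   1.3913     0.6957     0.5217]
  [   0.5217     1.6894     1.2671]
  [   0.8116     0.4058     1.9710]
First solve x = (I − A)⁻¹ d = adj(I−A)·d / det(I−A); in particular x_A = (0.1575·60 + 0.5100·20 + 0.3825·105) / 0.301875 = 59.8125 / 0.301875 ≈ 198.1366.
Intermediate flow from L to A: z_LA = a_LA · x_A = 0.35 × 59.8125 / 0.301875 = 20.934375 / 0.301875 ≈ 69.35.

z_LA = 69.35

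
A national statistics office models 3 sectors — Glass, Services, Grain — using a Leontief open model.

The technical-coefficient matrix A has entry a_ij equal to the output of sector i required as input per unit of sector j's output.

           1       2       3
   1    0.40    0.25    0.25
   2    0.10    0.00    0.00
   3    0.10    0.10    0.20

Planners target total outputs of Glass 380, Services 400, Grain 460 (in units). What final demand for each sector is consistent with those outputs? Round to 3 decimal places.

I − A =
  [   0.60    -0.25    -0.25]
  [  -0.10     1.00     0.00]
  [  -0.10    -0.10     0.80]
d = (I − A) x:
  d_1 = (+0.60)·380 + (-0.25)·400 + (-0.25)·460 = 13.000
  d_2 = (-0.10)·380 + (+1.00)·400 + (+0.00)·460 = 362.000
  d_3 = (-0.10)·380 + (-0.10)·400 + (+0.80)·460 = 290.000

d_1 = 13.000, d_2 = 362.000, d_3 = 290.000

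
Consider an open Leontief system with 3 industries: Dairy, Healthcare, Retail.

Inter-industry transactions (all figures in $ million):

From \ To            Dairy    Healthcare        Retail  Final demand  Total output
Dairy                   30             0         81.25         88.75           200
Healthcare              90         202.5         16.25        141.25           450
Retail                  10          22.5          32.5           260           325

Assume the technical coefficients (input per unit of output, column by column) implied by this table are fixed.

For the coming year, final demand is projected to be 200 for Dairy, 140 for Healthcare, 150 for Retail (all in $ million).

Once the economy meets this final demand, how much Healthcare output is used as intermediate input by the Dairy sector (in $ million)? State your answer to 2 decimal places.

Technical coefficients a_ij = z_ij / X_j:
  a_11 = 30/200 = 0.15, a_21 = 90/200 = 0.45, a_31 = 10/200 = 0.05
  a_12 = 0/450 = 0.00, a_22 = 202.5/450 = 0.45, a_32 = 22.5/450 = 0.05
  a_13 = 81.25/325 = 0.25, a_23 = 16.25/325 = 0.05, a_33 = 32.5/325 = 0.10
I − A =
  [   0.85     0.00    -0.25]
  [  -0.45     0.55    -0.05]
  [  -0.05    -0.05     0.90]
Cofactors of I−A, C_ij = (−1)^(i+j)·(minor ij) (rows/columns in the sector order above):
  C_11 = (0.55)(0.90) − (-0.05)(-0.05) = 0.4925
  C_12 = −[(-0.45)(0.90) − (-0.05)(-0.05)] = 0.4075
  C_13 = (-0.45)(-0.05) − (0.55)(-0.05) = 0.0500
  C_21 = −[(0.00)(0.90) − (-0.25)(-0.05)] = 0.0125
  C_22 = (0.85)(0.90) − (-0.25)(-0.05) = 0.7525
  C_23 = −[(0.85)(-0.05) − (0.00)(-0.05)] = 0.0425
  C_31 = (0.00)(-0.05) − (-0.25)(0.55) = 0.1375
  C_32 = −[(0.85)(-0.05) − (-0.25)(-0.45)] = 0.1550
  C_33 = (0.85)(0.55) − (0.00)(-0.45) = 0.4675
det(I−A) = Σ_j (I−A)_1j·C_1j = (0.85)(0.4925) + (0.00)(0.4075) + (-0.25)(0.0500) = 0.406125
adj(I−A) = Cᵀ =
  [ 0.4925   0.0125   0.1375]
  [ 0.4075   0.7525   0.1550]
  [ 0.0500   0.0425   0.4675]
(I − A)⁻¹ = adj(I−A) / det(I−A) ≈
  [   1.2127     0.0308     0.3386]
  [   1.0034     1.8529     0.3817]
  [   0.1231     0.1046     1.1511]
First solve x = (I − A)⁻¹ d = adj(I−A)·d / det(I−A); in particular x_1 = (0.4925·200 + 0.0125·140 + 0.1375·150) / 0.406125 = 120.875 / 0.406125 ≈ 297.6300.
Intermediate flow from 2 to 1: z_21 = a_21 · x_1 = 0.45 × 120.875 / 0.406125 = 54.39375 / 0.406125 ≈ 133.93.

z_21 = 133.93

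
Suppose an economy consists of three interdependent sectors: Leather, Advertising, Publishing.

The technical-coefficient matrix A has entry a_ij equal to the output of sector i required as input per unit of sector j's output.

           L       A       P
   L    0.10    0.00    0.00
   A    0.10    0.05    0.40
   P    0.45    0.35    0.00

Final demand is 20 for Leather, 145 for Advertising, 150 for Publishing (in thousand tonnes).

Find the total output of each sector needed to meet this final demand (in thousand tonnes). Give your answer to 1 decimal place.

I − A =
  [   0.90     0.00     0.00]
  [  -0.10     0.95    -0.40]
  [  -0.45    -0.35     1.00]
Cofactors of I−A, C_ij = (−1)^(i+j)·(minor ij) (rows/columns in the sector order above):
  C_11 = (0.95)(1.00) − (-0.40)(-0.35) = 0.8100
  C_12 = −[(-0.10)(1.00) − (-0.40)(-0.45)] = 0.2800
  C_13 = (-0.10)(-0.35) − (0.95)(-0.45) = 0.4625
  C_21 = −[(0.00)(1.00) − (0.00)(-0.35)] = 0.0000
  C_22 = (0.90)(1.00) − (0.00)(-0.45) = 0.9000
  C_23 = −[(0.90)(-0.35) − (0.00)(-0.45)] = 0.3150
  C_31 = (0.00)(-0.40) − (0.00)(0.95) = 0.0000
  C_32 = −[(0.90)(-0.40) − (0.00)(-0.10)] = 0.3600
  C_33 = (0.90)(0.95) − (0.00)(-0.10) = 0.8550
det(I−A) = Σ_j (I−A)_1j·C_1j = (0.90)(0.8100) + (0.00)(0.2800) + (0.00)(0.4625) = 0.7290
adj(I−A) = Cᵀ =
  [ 0.8100   0.0000   0.0000]
  [ 0.2800   0.9000   0.3600]
  [ 0.4625   0.3150   0.8550]
(I − A)⁻¹ = adj(I−A) / det(I−A) ≈
  [   1.1111     0.0000     0.0000]
  [   0.3841     1.2346     0.4938]
  [   0.6344     0.4321     1.1728]
x = (I − A)⁻¹ d = adj(I−A)·d / det(I−A), with det(I−A) = 0.7290:
  x_L = (0.8100·20 + 0.0000·145 + 0.0000·150) / 0.7290 = 16.20 / 0.7290 ≈ 22.2
  x_A = (0.2800·20 + 0.9000·145 + 0.3600·150) / 0.7290 = 190.10 / 0.7290 ≈ 260.8
  x_P = (0.4625·20 + 0.3150·145 + 0.8550·150) / 0.7290 = 183.175 / 0.7290 ≈ 251.3

x_L = 22.2, x_A = 260.8, x_P = 251.3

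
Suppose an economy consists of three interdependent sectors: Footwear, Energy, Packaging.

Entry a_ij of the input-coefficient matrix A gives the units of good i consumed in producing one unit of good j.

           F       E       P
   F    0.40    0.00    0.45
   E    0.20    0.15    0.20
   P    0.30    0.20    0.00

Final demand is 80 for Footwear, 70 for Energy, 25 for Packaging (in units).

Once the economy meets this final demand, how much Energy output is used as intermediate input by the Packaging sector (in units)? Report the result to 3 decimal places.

z_EP = 25.336

I − A =
  [   0.60     0.00    -0.45]
  [  -0.20     0.85    -0.20]
  [  -0.30    -0.20     1.00]
Cofactors of I−A, C_ij = (−1)^(i+j)·(minor ij) (rows/columns in the sector order above):
  C_11 = (0.85)(1.00) − (-0.20)(-0.20) = 0.8100
  C_12 = −[(-0.20)(1.00) − (-0.20)(-0.30)] = 0.2600
  C_13 = (-0.20)(-0.20) − (0.85)(-0.30) = 0.2950
  C_21 = −[(0.00)(1.00) − (-0.45)(-0.20)] = 0.0900
  C_22 = (0.60)(1.00) − (-0.45)(-0.30) = 0.4650
  C_23 = −[(0.60)(-0.20) − (0.00)(-0.30)] = 0.1200
  C_31 = (0.00)(-0.20) − (-0.45)(0.85) = 0.3825
  C_32 = −[(0.60)(-0.20) − (-0.45)(-0.20)] = 0.2100
  C_33 = (0.60)(0.85) − (0.00)(-0.20) = 0.5100
det(I−A) = Σ_j (I−A)_1j·C_1j = (0.60)(0.8100) + (0.00)(0.2600) + (-0.45)(0.2950) = 0.35325
adj(I−A) = Cᵀ =
  [ 0.8100   0.0900   0.3825]
  [ 0.2600   0.4650   0.2100]
  [ 0.2950   0.1200   0.5100]
(I − A)⁻¹ = adj(I−A) / det(I−A) ≈
  [   2.2930     0.2548     1.0828]
  [   0.7360     1.3163     0.5945]
  [   0.8351     0.3397     1.4437]
First solve x = (I − A)⁻¹ d = adj(I−A)·d / det(I−A); in particular x_P = (0.2950·80 + 0.1200·70 + 0.5100·25) / 0.35325 = 44.75 / 0.35325 ≈ 126.68082.
Intermediate flow from E to P: z_EP = a_EP · x_P = 0.20 × 44.75 / 0.35325 = 8.95 / 0.35325 ≈ 25.336.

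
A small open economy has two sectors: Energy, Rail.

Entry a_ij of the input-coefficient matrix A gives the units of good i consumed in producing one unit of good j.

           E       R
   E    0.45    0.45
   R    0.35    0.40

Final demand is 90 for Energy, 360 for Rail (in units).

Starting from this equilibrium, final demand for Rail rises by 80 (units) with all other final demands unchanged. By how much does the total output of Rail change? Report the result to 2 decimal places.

I − A =
  [   0.55    -0.45]
  [  -0.35     0.60]
det(I−A) = (0.55)(0.60) − (-0.45)(-0.35) = 0.1725
adj(I−A) = [[0.60, 0.45], [0.35, 0.55]]
(I − A)⁻¹ = adj(I−A) / det(I−A) ≈
  [   3.4783     2.6087]
  [   2.0290     3.1884]
Δx = (I − A)⁻¹ Δd with Δd having +80 in the Rail component and 0 elsewhere.
So Δx_R = L_RR · (+80), where L_RR = adj(I−A)_RR / det(I−A) = 0.55 / 0.1725.
Δx_R = 0.55 × (+80) / 0.1725 = 44.00 / 0.1725 ≈ 255.07.

Δx_R = 255.07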